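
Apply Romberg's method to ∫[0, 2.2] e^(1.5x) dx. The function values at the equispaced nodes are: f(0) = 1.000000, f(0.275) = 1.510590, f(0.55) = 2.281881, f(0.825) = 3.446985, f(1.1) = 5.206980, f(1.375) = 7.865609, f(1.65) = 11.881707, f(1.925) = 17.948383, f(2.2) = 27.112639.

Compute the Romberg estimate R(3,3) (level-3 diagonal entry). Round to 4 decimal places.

17.4085

R(0,0) (trapezoid, 1 panel, h=2.2000): 30.923903
R(1,0) (trapezoid, 2 panels, h=1.1000): 21.189629
R(2,0) (trapezoid, 4 panels, h=0.5500): 18.384788
R(3,0) (trapezoid, 8 panels, h=0.2750): 17.654575
R(1,1) = 21.189629 + (21.189629 − 30.923903)/3 = 17.944871
R(2,1) = 18.384788 + (18.384788 − 21.189629)/3 = 17.449841
R(3,1) = 17.654575 + (17.654575 − 18.384788)/3 = 17.411171
R(2,2) = 17.449841 + (17.449841 − 17.944871)/15 = 17.416839
R(3,2) = 17.411171 + (17.411171 − 17.449841)/15 = 17.408593
R(3,3) = 17.408593 + (17.408593 − 17.416839)/63 = 17.408462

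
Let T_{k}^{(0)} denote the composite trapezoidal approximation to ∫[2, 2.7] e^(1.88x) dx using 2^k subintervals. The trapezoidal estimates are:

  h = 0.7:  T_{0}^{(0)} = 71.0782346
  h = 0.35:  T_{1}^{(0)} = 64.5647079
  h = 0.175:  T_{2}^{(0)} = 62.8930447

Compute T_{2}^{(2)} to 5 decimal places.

T_{1}^{(1)} = 64.5647079 + (64.5647079 − 71.0782346)/3 = 62.3935323
T_{2}^{(1)} = (4·62.8930447 − 64.5647079) / 3 = 62.3358236
T_{2}^{(2)} = (16·62.3358236 − 62.3935323) / 15 = 62.3319764
(Column j=1 coincides with Simpson's rule on the same nodes.)

62.33198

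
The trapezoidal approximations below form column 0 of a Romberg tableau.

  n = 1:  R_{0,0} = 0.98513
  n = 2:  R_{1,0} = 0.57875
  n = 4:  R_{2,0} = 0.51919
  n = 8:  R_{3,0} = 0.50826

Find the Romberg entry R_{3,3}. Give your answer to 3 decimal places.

Richardson extrapolation on the trapezoidal column (denominator 4−1=3):
R_{1,1} = (4·0.57875 − 0.98513) / 3 = 0.44329
R_{2,1} = 0.51919 + (0.51919 − 0.57875)/3 = 0.49934
R_{3,1} = (4·0.50826 − 0.51919) / 3 = 0.50462
R_{2,2} = (16·0.49934 − 0.44329) / 15 = 0.50308
R_{3,2} = 0.50462 + (0.50462 − 0.49934)/15 = 0.50497
R_{3,3} = (64·0.50497 − 0.50308) / 63 = 0.50500

0.505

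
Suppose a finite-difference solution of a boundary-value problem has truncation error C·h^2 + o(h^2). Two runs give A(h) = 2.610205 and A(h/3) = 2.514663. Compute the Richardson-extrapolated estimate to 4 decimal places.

The leading error scales as h^2; refining by a factor of 3 reduces it by 3^2 = 9.
Extrapolated value = (9·A(h/3) − A(h)) / (9 − 1)
= (9·2.514663 − 2.610205) / 8
= 20.021762 / 8 = 2.502720

2.5027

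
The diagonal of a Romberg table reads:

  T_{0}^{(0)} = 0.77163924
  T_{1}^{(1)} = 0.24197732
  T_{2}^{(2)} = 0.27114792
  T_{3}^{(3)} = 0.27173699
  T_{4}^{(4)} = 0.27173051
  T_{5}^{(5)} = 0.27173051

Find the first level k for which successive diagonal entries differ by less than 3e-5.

|T_{1}^{(1)} − T_{0}^{(0)}| = 0.52966192 ≥ 3e-5
|T_{2}^{(2)} − T_{1}^{(1)}| = 0.02917060 ≥ 3e-5
|T_{3}^{(3)} − T_{2}^{(2)}| = 0.00058907 ≥ 3e-5
|T_{4}^{(4)} − T_{3}^{(3)}| = 0.00000648 < 3e-5

k = 4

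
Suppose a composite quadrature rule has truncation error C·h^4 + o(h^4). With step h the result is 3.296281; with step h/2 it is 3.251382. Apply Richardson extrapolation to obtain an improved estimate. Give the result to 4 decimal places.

The leading error scales as h^4; refining by a factor of 2 reduces it by 2^4 = 16.
Extrapolated value = (16·A(h/2) − A(h)) / (16 − 1)
= (16·3.251382 − 3.296281) / 15
= 48.725831 / 15 = 3.248389

3.2484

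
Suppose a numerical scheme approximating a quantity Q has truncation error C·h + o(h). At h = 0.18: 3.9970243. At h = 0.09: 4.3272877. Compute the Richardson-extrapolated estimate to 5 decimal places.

The leading error scales as h; refining by a factor of 2 reduces it by 2^1 = 2.
Extrapolated value = (2·A(h/2) − A(h)) / (2 − 1)
= (2·4.3272877 − 3.9970243) / 1
= 4.6575511 / 1 = 4.6575511

4.65755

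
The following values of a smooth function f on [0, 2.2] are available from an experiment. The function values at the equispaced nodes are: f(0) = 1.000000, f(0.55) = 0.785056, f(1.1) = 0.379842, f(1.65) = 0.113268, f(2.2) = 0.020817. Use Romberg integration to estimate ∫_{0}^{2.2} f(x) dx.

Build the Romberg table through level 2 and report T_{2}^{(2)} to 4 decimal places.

T_{0}^{(0)} (trapezoid, 1 panel, h=2.2000): 1.122899
T_{1}^{(0)} (trapezoid, 2 panels, h=1.1000): 0.979276
T_{2}^{(0)} (trapezoid, 4 panels, h=0.5500): 0.983716
T_{1}^{(1)} = 0.979276 + (0.979276 − 1.122899)/3 = 0.931402
T_{2}^{(1)} = 0.983716 + (0.983716 − 0.979276)/3 = 0.985196
T_{2}^{(2)} = 0.985196 + (0.985196 − 0.931402)/15 = 0.988782

0.9888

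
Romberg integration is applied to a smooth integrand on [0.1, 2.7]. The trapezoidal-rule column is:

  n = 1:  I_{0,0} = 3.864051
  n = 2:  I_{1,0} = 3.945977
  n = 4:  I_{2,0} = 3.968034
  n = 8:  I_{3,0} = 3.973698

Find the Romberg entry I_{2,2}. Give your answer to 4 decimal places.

3.9755

Richardson extrapolation on the trapezoidal column (denominator 4−1=3):
I_{1,1} = (4·3.945977 − 3.864051) / 3 = 3.973286
I_{2,1} = (4·3.968034 − 3.945977) / 3 = 3.975386
I_{2,2} = 3.975386 + (3.975386 − 3.973286)/15 = 3.975526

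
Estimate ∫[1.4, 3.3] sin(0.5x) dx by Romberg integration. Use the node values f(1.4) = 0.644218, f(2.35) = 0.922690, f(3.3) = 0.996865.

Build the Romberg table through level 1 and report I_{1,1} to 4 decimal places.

1.6884

I_{0,0} (trapezoid, 1 panel, h=1.9000): 1.559029
I_{1,0} (trapezoid, 2 panels, h=0.9500): 1.656070
I_{1,1} = 1.656070 + (1.656070 − 1.559029)/3 = 1.688417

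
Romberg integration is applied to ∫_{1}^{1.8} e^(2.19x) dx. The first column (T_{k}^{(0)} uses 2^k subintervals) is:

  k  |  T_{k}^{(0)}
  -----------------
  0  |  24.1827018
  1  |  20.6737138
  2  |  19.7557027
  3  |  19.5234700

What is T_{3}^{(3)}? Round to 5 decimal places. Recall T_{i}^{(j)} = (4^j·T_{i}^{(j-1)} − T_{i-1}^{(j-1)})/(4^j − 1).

19.44581

Richardson extrapolation on the trapezoidal column (denominator 4−1=3):
T_{1}^{(1)} = 20.6737138 + (20.6737138 − 24.1827018)/3 = 19.5040511
T_{2}^{(1)} = 19.7557027 + (19.7557027 − 20.6737138)/3 = 19.4496990
T_{3}^{(1)} = (4·19.5234700 − 19.7557027) / 3 = 19.4460591
T_{2}^{(2)} = (16·19.4496990 − 19.5040511) / 15 = 19.4460755
T_{3}^{(2)} = (16·19.4460591 − 19.4496990) / 15 = 19.4458164
T_{3}^{(3)} = (64·19.4458164 − 19.4460755) / 63 = 19.4458123
(Column j=1 coincides with Simpson's rule on the same nodes.)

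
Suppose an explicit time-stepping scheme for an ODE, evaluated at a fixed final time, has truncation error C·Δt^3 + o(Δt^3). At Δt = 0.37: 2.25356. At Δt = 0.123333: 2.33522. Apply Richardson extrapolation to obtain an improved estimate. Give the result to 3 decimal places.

2.338

The leading error scales as Δt^3; refining by a factor of 3 reduces it by 3^3 = 27.
Extrapolated value = (27·A(Δt/3) − A(Δt)) / (27 − 1)
= (27·2.33522 − 2.25356) / 26
= 60.79738 / 26 = 2.33836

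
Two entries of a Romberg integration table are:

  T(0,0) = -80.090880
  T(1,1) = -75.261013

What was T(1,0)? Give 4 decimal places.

From T(1,1) = (4·T(1,0) − T(0,0))/3, solve for T(1,0):
4·T(1,0) = 3·(-75.261013) + (-80.090880) = -305.873919
T(1,0) = -76.468480

-76.4685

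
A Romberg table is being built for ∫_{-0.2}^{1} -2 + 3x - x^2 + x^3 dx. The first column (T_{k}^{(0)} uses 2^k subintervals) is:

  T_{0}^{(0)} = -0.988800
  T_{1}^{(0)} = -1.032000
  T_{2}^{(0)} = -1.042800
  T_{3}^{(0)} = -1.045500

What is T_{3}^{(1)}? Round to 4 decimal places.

-1.0464

Richardson extrapolation on the trapezoidal column (denominator 4−1=3):
T_{3}^{(1)} = -1.045500 + (-1.045500 − (-1.042800))/3 = -1.046400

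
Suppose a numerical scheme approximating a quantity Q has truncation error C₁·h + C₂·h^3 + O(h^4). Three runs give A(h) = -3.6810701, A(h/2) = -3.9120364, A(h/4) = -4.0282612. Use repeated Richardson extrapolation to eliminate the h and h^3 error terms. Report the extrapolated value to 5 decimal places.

First eliminate the h term (factor 2^1 = 2):
  B₁ = (2·(-3.9120364) − (-3.6810701))/1 = -4.1430027
  B₂ = (2·(-4.0282612) − (-3.9120364))/1 = -4.1444860
Then eliminate the h^3 term (factor 2^3 = 8):
  (8·(-4.1444860) − (-4.1430027))/7 = -4.1446979

-4.14470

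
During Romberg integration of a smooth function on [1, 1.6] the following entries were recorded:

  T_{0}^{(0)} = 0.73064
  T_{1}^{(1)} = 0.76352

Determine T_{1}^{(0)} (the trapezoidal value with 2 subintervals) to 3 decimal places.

From T_{1}^{(1)} = (4·T_{1}^{(0)} − T_{0}^{(0)})/3, solve for T_{1}^{(0)}:
4·T_{1}^{(0)} = 3·0.76352 + 0.73064 = 3.02120
T_{1}^{(0)} = 0.75530

0.755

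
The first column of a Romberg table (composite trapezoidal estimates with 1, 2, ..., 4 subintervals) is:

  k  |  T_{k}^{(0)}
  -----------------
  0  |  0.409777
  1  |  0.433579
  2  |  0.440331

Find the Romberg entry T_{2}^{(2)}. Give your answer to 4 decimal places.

0.4427

T_{1}^{(1)} = (4·0.433579 − 0.409777) / 3 = 0.441513
T_{2}^{(1)} = (4·0.440331 − 0.433579) / 3 = 0.442582
T_{2}^{(2)} = 0.442582 + (0.442582 − 0.441513)/15 = 0.442653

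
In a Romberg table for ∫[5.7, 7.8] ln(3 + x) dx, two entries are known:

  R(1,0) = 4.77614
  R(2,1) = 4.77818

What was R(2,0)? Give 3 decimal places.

4.778

From R(2,1) = (4·R(2,0) − R(1,0))/3, solve for R(2,0):
4·R(2,0) = 3·4.77818 + 4.77614 = 19.11068
R(2,0) = 4.77767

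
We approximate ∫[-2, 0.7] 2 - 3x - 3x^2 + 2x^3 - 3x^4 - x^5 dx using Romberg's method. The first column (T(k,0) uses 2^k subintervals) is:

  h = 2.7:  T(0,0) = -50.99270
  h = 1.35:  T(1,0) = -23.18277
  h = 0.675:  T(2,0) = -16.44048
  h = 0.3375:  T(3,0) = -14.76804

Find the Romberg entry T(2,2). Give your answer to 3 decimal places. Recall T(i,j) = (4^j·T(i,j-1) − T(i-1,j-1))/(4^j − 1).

T(1,1) = (4·(-23.18277) − (-50.99270)) / 3 = -13.91279
T(2,1) = -16.44048 + (-16.44048 − (-23.18277))/3 = -14.19305
T(2,2) = -14.19305 + (-14.19305 − (-13.91279))/15 = -14.21173

-14.212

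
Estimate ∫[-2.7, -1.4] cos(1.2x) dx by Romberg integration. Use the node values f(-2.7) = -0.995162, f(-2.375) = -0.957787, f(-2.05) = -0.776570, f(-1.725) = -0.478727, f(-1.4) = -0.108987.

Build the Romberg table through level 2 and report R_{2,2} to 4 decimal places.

-0.9102

R_{0,0} (trapezoid, 1 panel, h=1.3000): -0.717697
R_{1,0} (trapezoid, 2 panels, h=0.6500): -0.863619
R_{2,0} (trapezoid, 4 panels, h=0.3250): -0.898677
R_{1,1} = -0.863619 + (-0.863619 − (-0.717697))/3 = -0.912260
R_{2,1} = -0.898677 + (-0.898677 − (-0.863619))/3 = -0.910363
R_{2,2} = -0.910363 + (-0.910363 − (-0.912260))/15 = -0.910237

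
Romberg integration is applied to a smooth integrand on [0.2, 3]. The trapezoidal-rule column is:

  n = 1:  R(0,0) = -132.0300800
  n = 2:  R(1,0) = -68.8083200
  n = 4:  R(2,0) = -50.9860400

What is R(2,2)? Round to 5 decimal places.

-44.86601

Richardson extrapolation on the trapezoidal column (denominator 4−1=3):
R(1,1) = -68.8083200 + (-68.8083200 − (-132.0300800))/3 = -47.7344000
R(2,1) = (4·(-50.9860400) − (-68.8083200)) / 3 = -45.0452800
R(2,2) = -45.0452800 + (-45.0452800 − (-47.7344000))/15 = -44.8660053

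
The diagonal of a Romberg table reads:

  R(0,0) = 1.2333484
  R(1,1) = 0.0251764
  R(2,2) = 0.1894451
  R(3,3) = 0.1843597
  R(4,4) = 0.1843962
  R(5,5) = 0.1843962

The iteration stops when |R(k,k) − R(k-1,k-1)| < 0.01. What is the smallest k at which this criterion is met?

k = 3

|R(1,1) − R(0,0)| = 1.2081720 ≥ 0.01
|R(2,2) − R(1,1)| = 0.1642687 ≥ 0.01
|R(3,3) − R(2,2)| = 0.0050854 < 0.01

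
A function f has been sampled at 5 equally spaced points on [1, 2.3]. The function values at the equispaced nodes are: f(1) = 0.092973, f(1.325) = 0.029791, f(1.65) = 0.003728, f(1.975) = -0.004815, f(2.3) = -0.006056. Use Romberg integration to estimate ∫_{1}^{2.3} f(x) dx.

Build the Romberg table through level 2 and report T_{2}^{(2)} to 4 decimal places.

0.0210

T_{0}^{(0)} (trapezoid, 1 panel, h=1.3000): 0.056496
T_{1}^{(0)} (trapezoid, 2 panels, h=0.6500): 0.030671
T_{2}^{(0)} (trapezoid, 4 panels, h=0.3250): 0.023453
T_{1}^{(1)} = 0.030671 + (0.030671 − 0.056496)/3 = 0.022063
T_{2}^{(1)} = 0.023453 + (0.023453 − 0.030671)/3 = 0.021047
T_{2}^{(2)} = 0.021047 + (0.021047 − 0.022063)/15 = 0.020979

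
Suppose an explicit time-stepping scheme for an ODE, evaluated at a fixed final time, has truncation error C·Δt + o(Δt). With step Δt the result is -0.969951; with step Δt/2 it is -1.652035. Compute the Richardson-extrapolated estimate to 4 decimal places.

-2.3341

The leading error scales as Δt; refining by a factor of 2 reduces it by 2^1 = 2.
Extrapolated value = (2·A(Δt/2) − A(Δt)) / (2 − 1)
= (2·(-1.652035) − (-0.969951)) / 1
= -2.334119 / 1 = -2.334119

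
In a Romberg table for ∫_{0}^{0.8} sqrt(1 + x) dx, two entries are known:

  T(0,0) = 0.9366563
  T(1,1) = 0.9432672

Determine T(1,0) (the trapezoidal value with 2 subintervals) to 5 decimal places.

0.94161

From T(1,1) = (4·T(1,0) − T(0,0))/3, solve for T(1,0):
4·T(1,0) = 3·0.9432672 + 0.9366563 = 3.7664579
T(1,0) = 0.9416145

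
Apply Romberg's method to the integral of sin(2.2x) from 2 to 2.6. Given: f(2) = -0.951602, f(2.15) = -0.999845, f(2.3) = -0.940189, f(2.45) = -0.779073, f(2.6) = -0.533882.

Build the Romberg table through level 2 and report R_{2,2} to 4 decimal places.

-0.5240

R_{0,0} (trapezoid, 1 panel, h=0.6000): -0.445645
R_{1,0} (trapezoid, 2 panels, h=0.3000): -0.504879
R_{2,0} (trapezoid, 4 panels, h=0.1500): -0.519277
R_{1,1} = -0.504879 + (-0.504879 − (-0.445645))/3 = -0.524624
R_{2,1} = -0.519277 + (-0.519277 − (-0.504879))/3 = -0.524076
R_{2,2} = -0.524076 + (-0.524076 − (-0.524624))/15 = -0.524039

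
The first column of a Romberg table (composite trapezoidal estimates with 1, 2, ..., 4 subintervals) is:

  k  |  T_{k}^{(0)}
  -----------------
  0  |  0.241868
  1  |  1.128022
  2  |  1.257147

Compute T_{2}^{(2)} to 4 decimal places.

1.2920

Richardson extrapolation on the trapezoidal column (denominator 4−1=3):
T_{1}^{(1)} = 1.128022 + (1.128022 − 0.241868)/3 = 1.423407
T_{2}^{(1)} = 1.257147 + (1.257147 − 1.128022)/3 = 1.300189
T_{2}^{(2)} = (16·1.300189 − 1.423407) / 15 = 1.291974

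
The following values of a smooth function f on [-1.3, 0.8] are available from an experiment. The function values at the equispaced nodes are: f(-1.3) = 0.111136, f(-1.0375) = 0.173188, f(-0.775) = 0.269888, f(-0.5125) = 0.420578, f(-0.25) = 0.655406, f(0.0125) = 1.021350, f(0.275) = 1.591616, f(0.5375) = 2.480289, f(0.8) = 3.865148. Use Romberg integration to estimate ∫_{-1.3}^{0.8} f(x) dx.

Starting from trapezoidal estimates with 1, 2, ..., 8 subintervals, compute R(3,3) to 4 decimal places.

R(0,0) (trapezoid, 1 panel, h=2.1000): 4.175098
R(1,0) (trapezoid, 2 panels, h=1.0500): 2.775725
R(2,0) (trapezoid, 4 panels, h=0.5250): 2.365152
R(3,0) (trapezoid, 8 panels, h=0.2625): 2.257620
R(1,1) = 2.775725 + (2.775725 − 4.175098)/3 = 2.309267
R(2,1) = 2.365152 + (2.365152 − 2.775725)/3 = 2.228294
R(3,1) = 2.257620 + (2.257620 − 2.365152)/3 = 2.221776
R(2,2) = 2.228294 + (2.228294 − 2.309267)/15 = 2.222896
R(3,2) = 2.221776 + (2.221776 − 2.228294)/15 = 2.221341
R(3,3) = 2.221341 + (2.221341 − 2.222896)/63 = 2.221316

2.2213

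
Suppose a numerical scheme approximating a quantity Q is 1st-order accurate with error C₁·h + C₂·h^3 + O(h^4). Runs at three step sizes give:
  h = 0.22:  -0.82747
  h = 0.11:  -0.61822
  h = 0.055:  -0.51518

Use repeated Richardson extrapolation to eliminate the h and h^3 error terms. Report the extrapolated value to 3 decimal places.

First eliminate the h term (factor 2^1 = 2):
  B₁ = (2·(-0.61822) − (-0.82747))/1 = -0.40897
  B₂ = (2·(-0.51518) − (-0.61822))/1 = -0.41214
Then eliminate the h^3 term (factor 2^3 = 8):
  (8·(-0.41214) − (-0.40897))/7 = -0.41259

-0.413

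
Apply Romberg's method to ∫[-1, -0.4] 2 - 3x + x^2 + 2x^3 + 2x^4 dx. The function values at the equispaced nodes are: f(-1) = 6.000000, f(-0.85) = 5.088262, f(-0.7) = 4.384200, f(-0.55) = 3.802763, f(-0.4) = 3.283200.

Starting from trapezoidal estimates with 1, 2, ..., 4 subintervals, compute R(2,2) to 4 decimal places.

R(0,0) (trapezoid, 1 panel, h=0.6000): 2.784960
R(1,0) (trapezoid, 2 panels, h=0.3000): 2.707740
R(2,0) (trapezoid, 4 panels, h=0.1500): 2.687524
R(1,1) = 2.707740 + (2.707740 − 2.784960)/3 = 2.682000
R(2,1) = 2.687524 + (2.687524 − 2.707740)/3 = 2.680785
R(2,2) = 2.680785 + (2.680785 − 2.682000)/15 = 2.680704

2.6807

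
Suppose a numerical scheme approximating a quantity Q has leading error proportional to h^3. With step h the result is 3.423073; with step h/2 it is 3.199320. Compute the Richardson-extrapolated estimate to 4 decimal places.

3.1674

The leading error scales as h^3; refining by a factor of 2 reduces it by 2^3 = 8.
Extrapolated value = (8·A(h/2) − A(h)) / (8 − 1)
= (8·3.199320 − 3.423073) / 7
= 22.171487 / 7 = 3.167355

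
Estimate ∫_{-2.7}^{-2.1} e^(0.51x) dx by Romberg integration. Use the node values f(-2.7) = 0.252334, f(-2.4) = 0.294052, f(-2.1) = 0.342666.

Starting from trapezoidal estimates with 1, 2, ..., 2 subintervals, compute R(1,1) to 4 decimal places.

0.1771

R(0,0) (trapezoid, 1 panel, h=0.6000): 0.178500
R(1,0) (trapezoid, 2 panels, h=0.3000): 0.177466
R(1,1) = 0.177466 + (0.177466 − 0.178500)/3 = 0.177121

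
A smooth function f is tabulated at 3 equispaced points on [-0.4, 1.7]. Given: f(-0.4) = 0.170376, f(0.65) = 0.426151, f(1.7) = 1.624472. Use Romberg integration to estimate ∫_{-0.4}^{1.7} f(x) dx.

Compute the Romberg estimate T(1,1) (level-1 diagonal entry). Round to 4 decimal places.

1.2248

T(0,0) (trapezoid, 1 panel, h=2.1000): 1.884590
T(1,0) (trapezoid, 2 panels, h=1.0500): 1.389754
T(1,1) = 1.389754 + (1.389754 − 1.884590)/3 = 1.224809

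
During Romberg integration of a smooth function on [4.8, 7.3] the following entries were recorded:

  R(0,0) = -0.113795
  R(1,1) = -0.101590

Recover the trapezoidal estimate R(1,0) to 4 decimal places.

From R(1,1) = (4·R(1,0) − R(0,0))/3, solve for R(1,0):
4·R(1,0) = 3·(-0.101590) + (-0.113795) = -0.418565
R(1,0) = -0.104641

-0.1046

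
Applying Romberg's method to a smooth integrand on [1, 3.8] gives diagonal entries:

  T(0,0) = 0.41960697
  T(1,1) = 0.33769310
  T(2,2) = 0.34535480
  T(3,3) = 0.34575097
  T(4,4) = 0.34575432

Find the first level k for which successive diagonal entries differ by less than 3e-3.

k = 3

|T(1,1) − T(0,0)| = 0.08191387 ≥ 3e-3
|T(2,2) − T(1,1)| = 0.00766170 ≥ 3e-3
|T(3,3) − T(2,2)| = 0.00039617 < 3e-3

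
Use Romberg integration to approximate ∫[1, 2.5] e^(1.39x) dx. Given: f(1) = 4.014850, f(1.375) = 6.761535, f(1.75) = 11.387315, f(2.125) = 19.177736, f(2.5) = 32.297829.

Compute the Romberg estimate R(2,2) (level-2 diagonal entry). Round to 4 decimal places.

R(0,0) (trapezoid, 1 panel, h=1.5000): 27.234509
R(1,0) (trapezoid, 2 panels, h=0.7500): 22.157741
R(2,0) (trapezoid, 4 panels, h=0.3750): 20.806097
R(1,1) = 22.157741 + (22.157741 − 27.234509)/3 = 20.465485
R(2,1) = 20.806097 + (20.806097 − 22.157741)/3 = 20.355549
R(2,2) = 20.355549 + (20.355549 − 20.465485)/15 = 20.348220

20.3482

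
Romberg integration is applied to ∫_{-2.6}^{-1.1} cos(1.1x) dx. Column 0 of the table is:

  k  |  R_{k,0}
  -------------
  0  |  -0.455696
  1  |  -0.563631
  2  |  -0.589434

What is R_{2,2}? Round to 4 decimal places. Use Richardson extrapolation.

Richardson extrapolation on the trapezoidal column (denominator 4−1=3):
R_{1,1} = (4·(-0.563631) − (-0.455696)) / 3 = -0.599609
R_{2,1} = (4·(-0.589434) − (-0.563631)) / 3 = -0.598035
R_{2,2} = -0.598035 + (-0.598035 − (-0.599609))/15 = -0.597930

-0.5979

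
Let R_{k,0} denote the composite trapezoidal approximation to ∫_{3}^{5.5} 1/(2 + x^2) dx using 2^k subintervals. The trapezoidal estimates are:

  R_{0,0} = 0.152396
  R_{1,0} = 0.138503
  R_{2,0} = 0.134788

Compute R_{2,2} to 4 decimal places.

0.1335

Richardson extrapolation on the trapezoidal column (denominator 4−1=3):
R_{1,1} = (4·0.138503 − 0.152396) / 3 = 0.133872
R_{2,1} = (4·0.134788 − 0.138503) / 3 = 0.133550
R_{2,2} = (16·0.133550 − 0.133872) / 15 = 0.133529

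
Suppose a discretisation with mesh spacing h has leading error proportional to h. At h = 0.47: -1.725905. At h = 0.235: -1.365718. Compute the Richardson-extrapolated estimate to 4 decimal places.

-1.0055

The leading error scales as h; refining by a factor of 2 reduces it by 2^1 = 2.
Extrapolated value = (2·A(h/2) − A(h)) / (2 − 1)
= (2·(-1.365718) − (-1.725905)) / 1
= -1.005531 / 1 = -1.005531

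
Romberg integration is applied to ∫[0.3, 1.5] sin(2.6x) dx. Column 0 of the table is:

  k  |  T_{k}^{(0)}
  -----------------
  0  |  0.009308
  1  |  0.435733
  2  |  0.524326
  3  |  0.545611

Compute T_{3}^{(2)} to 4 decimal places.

T_{2}^{(1)} = 0.524326 + (0.524326 − 0.435733)/3 = 0.553857
T_{3}^{(1)} = (4·0.545611 − 0.524326) / 3 = 0.552706
T_{3}^{(2)} = (16·0.552706 − 0.553857) / 15 = 0.552629

0.5526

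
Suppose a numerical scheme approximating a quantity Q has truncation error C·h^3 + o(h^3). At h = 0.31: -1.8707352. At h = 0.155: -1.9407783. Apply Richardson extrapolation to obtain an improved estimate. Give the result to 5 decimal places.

-1.95078

Extrapolated value = (8·A(h/2) − A(h)) / (8 − 1)
= (8·(-1.9407783) − (-1.8707352)) / 7
= -13.6554912 / 7 = -1.9507845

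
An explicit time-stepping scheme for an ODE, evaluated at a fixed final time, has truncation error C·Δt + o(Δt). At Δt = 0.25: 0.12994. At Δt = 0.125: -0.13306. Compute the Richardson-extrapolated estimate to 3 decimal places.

-0.396

The leading error scales as Δt; refining by a factor of 2 reduces it by 2^1 = 2.
Extrapolated value = (2·A(Δt/2) − A(Δt)) / (2 − 1)
= (2·(-0.13306) − 0.12994) / 1
= -0.39606 / 1 = -0.39606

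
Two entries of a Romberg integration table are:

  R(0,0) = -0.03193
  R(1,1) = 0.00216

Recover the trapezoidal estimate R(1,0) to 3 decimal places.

From R(1,1) = (4·R(1,0) − R(0,0))/3, solve for R(1,0):
4·R(1,0) = 3·0.00216 + (-0.03193) = -0.02545
R(1,0) = -0.00636

-0.006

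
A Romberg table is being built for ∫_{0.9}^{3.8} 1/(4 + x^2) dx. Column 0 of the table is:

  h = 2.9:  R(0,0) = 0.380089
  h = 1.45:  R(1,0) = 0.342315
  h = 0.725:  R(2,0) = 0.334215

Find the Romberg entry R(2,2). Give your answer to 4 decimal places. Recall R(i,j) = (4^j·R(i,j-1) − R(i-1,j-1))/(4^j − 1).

R(1,1) = 0.342315 + (0.342315 − 0.380089)/3 = 0.329724
R(2,1) = (4·0.334215 − 0.342315) / 3 = 0.331515
R(2,2) = 0.331515 + (0.331515 − 0.329724)/15 = 0.331634

0.3316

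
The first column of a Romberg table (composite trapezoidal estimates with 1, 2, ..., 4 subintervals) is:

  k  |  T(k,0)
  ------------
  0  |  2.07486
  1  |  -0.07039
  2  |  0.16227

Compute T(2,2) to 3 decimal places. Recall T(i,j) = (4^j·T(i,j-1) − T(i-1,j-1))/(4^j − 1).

0.308

Richardson extrapolation on the trapezoidal column (denominator 4−1=3):
T(1,1) = (4·(-0.07039) − 2.07486) / 3 = -0.78547
T(2,1) = (4·0.16227 − (-0.07039)) / 3 = 0.23982
T(2,2) = 0.23982 + (0.23982 − (-0.78547))/15 = 0.30817
(Column j=1 coincides with Simpson's rule on the same nodes.)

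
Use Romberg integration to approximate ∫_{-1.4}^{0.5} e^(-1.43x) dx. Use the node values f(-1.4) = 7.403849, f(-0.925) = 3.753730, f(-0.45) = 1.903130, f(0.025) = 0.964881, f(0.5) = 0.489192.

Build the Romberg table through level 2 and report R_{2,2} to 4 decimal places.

4.8362

R_{0,0} (trapezoid, 1 panel, h=1.9000): 7.498389
R_{1,0} (trapezoid, 2 panels, h=0.9500): 5.557168
R_{2,0} (trapezoid, 4 panels, h=0.4750): 5.019924
R_{1,1} = 5.557168 + (5.557168 − 7.498389)/3 = 4.910094
R_{2,1} = 5.019924 + (5.019924 − 5.557168)/3 = 4.840843
R_{2,2} = 4.840843 + (4.840843 − 4.910094)/15 = 4.836226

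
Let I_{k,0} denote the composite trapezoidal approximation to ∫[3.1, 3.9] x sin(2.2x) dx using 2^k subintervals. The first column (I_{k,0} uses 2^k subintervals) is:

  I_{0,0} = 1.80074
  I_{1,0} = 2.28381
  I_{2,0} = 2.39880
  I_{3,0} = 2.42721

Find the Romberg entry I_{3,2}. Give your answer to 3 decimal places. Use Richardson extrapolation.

I_{2,1} = 2.39880 + (2.39880 − 2.28381)/3 = 2.43713
I_{3,1} = 2.42721 + (2.42721 − 2.39880)/3 = 2.43668
I_{3,2} = 2.43668 + (2.43668 − 2.43713)/15 = 2.43665

2.437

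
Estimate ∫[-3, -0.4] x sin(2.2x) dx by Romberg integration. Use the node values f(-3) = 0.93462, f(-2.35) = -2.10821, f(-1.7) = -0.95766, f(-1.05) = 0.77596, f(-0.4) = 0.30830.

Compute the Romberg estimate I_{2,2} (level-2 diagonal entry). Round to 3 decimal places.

-1.312

I_{0,0} (trapezoid, 1 panel, h=2.6000): 1.61580
I_{1,0} (trapezoid, 2 panels, h=1.3000): -0.43706
I_{2,0} (trapezoid, 4 panels, h=0.6500): -1.08449
I_{1,1} = -0.43706 + (-0.43706 − 1.61580)/3 = -1.12135
I_{2,1} = -1.08449 + (-1.08449 − (-0.43706))/3 = -1.30030
I_{2,2} = -1.30030 + (-1.30030 − (-1.12135))/15 = -1.31223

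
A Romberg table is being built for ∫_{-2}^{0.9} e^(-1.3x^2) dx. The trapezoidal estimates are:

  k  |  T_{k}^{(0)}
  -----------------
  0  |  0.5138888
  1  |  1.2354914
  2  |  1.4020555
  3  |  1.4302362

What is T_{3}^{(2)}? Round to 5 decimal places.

Richardson extrapolation on the trapezoidal column (denominator 4−1=3):
T_{2}^{(1)} = 1.4020555 + (1.4020555 − 1.2354914)/3 = 1.4575769
T_{3}^{(1)} = (4·1.4302362 − 1.4020555) / 3 = 1.4396298
T_{3}^{(2)} = 1.4396298 + (1.4396298 − 1.4575769)/15 = 1.4384333
(Column j=1 coincides with Simpson's rule on the same nodes.)

1.43843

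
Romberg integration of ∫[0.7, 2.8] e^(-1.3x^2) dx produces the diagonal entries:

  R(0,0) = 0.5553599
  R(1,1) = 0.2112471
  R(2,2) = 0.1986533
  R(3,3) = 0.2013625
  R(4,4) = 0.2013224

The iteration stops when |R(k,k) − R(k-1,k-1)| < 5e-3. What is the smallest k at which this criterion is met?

|R(1,1) − R(0,0)| = 0.3441128 ≥ 5e-3
|R(2,2) − R(1,1)| = 0.0125938 ≥ 5e-3
|R(3,3) − R(2,2)| = 0.0027092 < 5e-3

k = 3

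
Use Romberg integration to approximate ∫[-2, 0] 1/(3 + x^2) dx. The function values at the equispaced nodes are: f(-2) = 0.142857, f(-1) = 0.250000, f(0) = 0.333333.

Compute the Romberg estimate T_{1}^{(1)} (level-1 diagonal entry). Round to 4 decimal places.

T_{0}^{(0)} (trapezoid, 1 panel, h=2.0000): 0.476190
T_{1}^{(0)} (trapezoid, 2 panels, h=1.0000): 0.488095
T_{1}^{(1)} = 0.488095 + (0.488095 − 0.476190)/3 = 0.492063

0.4921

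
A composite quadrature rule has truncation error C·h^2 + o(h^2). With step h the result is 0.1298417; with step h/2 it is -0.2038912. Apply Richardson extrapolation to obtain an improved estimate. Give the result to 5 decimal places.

The leading error scales as h^2; refining by a factor of 2 reduces it by 2^2 = 4.
Extrapolated value = (4·A(h/2) − A(h)) / (4 − 1)
= (4·(-0.2038912) − 0.1298417) / 3
= -0.9454065 / 3 = -0.3151355

-0.31514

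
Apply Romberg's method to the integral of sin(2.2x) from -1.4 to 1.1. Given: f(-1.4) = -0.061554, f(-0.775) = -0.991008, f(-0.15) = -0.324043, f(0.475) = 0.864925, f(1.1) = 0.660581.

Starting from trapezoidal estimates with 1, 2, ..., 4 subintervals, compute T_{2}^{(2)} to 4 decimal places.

-0.1036

T_{0}^{(0)} (trapezoid, 1 panel, h=2.5000): 0.748784
T_{1}^{(0)} (trapezoid, 2 panels, h=1.2500): -0.030662
T_{2}^{(0)} (trapezoid, 4 panels, h=0.6250): -0.094133
T_{1}^{(1)} = -0.030662 + (-0.030662 − 0.748784)/3 = -0.290477
T_{2}^{(1)} = -0.094133 + (-0.094133 − (-0.030662))/3 = -0.115290
T_{2}^{(2)} = -0.115290 + (-0.115290 − (-0.290477))/15 = -0.103611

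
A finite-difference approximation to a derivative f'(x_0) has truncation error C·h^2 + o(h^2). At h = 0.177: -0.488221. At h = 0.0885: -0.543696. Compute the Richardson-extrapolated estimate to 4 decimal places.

Extrapolated value = (4·A(h/2) − A(h)) / (4 − 1)
= (4·(-0.543696) − (-0.488221)) / 3
= -1.686563 / 3 = -0.562188

-0.5622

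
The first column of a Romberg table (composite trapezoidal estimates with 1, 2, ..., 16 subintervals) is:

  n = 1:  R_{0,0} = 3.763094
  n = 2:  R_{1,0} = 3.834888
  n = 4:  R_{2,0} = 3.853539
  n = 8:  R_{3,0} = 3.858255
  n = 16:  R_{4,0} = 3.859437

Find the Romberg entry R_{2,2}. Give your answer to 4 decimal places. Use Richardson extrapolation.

R_{1,1} = (4·3.834888 − 3.763094) / 3 = 3.858819
R_{2,1} = 3.853539 + (3.853539 − 3.834888)/3 = 3.859756
R_{2,2} = (16·3.859756 − 3.858819) / 15 = 3.859818

3.8598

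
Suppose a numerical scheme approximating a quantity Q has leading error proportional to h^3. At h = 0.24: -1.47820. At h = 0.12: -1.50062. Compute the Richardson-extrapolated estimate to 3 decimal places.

The leading error scales as h^3; refining by a factor of 2 reduces it by 2^3 = 8.
Extrapolated value = (8·A(h/2) − A(h)) / (8 − 1)
= (8·(-1.50062) − (-1.47820)) / 7
= -10.52676 / 7 = -1.50382

-1.504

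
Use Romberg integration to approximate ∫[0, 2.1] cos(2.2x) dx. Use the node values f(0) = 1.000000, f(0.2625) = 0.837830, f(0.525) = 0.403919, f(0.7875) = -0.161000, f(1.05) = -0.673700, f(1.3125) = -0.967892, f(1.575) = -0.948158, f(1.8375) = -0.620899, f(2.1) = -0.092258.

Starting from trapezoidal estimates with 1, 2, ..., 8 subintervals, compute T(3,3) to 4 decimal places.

-0.4527

T(0,0) (trapezoid, 1 panel, h=2.1000): 0.953129
T(1,0) (trapezoid, 2 panels, h=1.0500): -0.230820
T(2,0) (trapezoid, 4 panels, h=0.5250): -0.401136
T(3,0) (trapezoid, 8 panels, h=0.2625): -0.439958
T(1,1) = -0.230820 + (-0.230820 − 0.953129)/3 = -0.625470
T(2,1) = -0.401136 + (-0.401136 − (-0.230820))/3 = -0.457908
T(3,1) = -0.439958 + (-0.439958 − (-0.401136))/3 = -0.452899
T(2,2) = -0.457908 + (-0.457908 − (-0.625470))/15 = -0.446737
T(3,2) = -0.452899 + (-0.452899 − (-0.457908))/15 = -0.452565
T(3,3) = -0.452565 + (-0.452565 − (-0.446737))/63 = -0.452658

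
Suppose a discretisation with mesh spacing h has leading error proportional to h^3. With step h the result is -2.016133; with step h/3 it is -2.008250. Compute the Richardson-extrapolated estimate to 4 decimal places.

-2.0079

Extrapolated value = (27·A(h/3) − A(h)) / (27 − 1)
= (27·(-2.008250) − (-2.016133)) / 26
= -52.206617 / 26 = -2.007947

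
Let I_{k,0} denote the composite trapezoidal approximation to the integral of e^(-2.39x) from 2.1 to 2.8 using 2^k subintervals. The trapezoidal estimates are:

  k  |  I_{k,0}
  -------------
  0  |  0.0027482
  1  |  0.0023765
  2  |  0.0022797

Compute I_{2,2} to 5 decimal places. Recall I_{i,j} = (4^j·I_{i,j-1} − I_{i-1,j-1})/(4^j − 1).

0.00225

I_{1,1} = 0.0023765 + (0.0023765 − 0.0027482)/3 = 0.0022526
I_{2,1} = 0.0022797 + (0.0022797 − 0.0023765)/3 = 0.0022474
I_{2,2} = 0.0022474 + (0.0022474 − 0.0022526)/15 = 0.0022471
(Column j=1 coincides with Simpson's rule on the same nodes.)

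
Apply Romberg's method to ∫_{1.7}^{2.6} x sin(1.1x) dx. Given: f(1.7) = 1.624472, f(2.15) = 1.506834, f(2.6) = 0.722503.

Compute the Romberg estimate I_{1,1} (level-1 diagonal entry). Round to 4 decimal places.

1.2561

I_{0,0} (trapezoid, 1 panel, h=0.9000): 1.056139
I_{1,0} (trapezoid, 2 panels, h=0.4500): 1.206145
I_{1,1} = 1.206145 + (1.206145 − 1.056139)/3 = 1.256147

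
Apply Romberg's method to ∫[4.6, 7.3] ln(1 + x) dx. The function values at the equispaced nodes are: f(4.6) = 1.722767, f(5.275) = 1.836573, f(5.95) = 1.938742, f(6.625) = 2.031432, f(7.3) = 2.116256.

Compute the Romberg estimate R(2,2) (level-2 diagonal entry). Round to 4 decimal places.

5.2174

R(0,0) (trapezoid, 1 panel, h=2.7000): 5.182681
R(1,0) (trapezoid, 2 panels, h=1.3500): 5.208642
R(2,0) (trapezoid, 4 panels, h=0.6750): 5.215224
R(1,1) = 5.208642 + (5.208642 − 5.182681)/3 = 5.217296
R(2,1) = 5.215224 + (5.215224 − 5.208642)/3 = 5.217418
R(2,2) = 5.217418 + (5.217418 − 5.217296)/15 = 5.217426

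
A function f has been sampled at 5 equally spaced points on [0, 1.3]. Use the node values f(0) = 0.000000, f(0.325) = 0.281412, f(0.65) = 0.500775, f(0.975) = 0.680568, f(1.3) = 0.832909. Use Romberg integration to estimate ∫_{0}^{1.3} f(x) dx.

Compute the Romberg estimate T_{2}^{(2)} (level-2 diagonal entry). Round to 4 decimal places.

0.6157

T_{0}^{(0)} (trapezoid, 1 panel, h=1.3000): 0.541391
T_{1}^{(0)} (trapezoid, 2 panels, h=0.6500): 0.596199
T_{2}^{(0)} (trapezoid, 4 panels, h=0.3250): 0.610743
T_{1}^{(1)} = 0.596199 + (0.596199 − 0.541391)/3 = 0.614468
T_{2}^{(1)} = 0.610743 + (0.610743 − 0.596199)/3 = 0.615591
T_{2}^{(2)} = 0.615591 + (0.615591 − 0.614468)/15 = 0.615666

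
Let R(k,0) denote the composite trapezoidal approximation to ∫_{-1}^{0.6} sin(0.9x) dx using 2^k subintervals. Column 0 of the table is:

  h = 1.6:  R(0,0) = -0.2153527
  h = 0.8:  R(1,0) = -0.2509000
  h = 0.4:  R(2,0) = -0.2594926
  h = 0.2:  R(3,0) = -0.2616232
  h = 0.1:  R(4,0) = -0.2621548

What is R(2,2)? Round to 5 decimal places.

R(1,1) = (4·(-0.2509000) − (-0.2153527)) / 3 = -0.2627491
R(2,1) = -0.2594926 + (-0.2594926 − (-0.2509000))/3 = -0.2623568
R(2,2) = -0.2623568 + (-0.2623568 − (-0.2627491))/15 = -0.2623306
(Column j=1 coincides with Simpson's rule on the same nodes.)

-0.26233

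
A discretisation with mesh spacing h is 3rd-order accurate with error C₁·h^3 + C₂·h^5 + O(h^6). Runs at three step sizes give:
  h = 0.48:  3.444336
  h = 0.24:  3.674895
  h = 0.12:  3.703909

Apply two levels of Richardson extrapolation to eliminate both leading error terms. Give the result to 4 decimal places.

3.7081

First eliminate the h^3 term (factor 2^3 = 8):
  B₁ = (8·3.674895 − 3.444336)/7 = 3.707832
  B₂ = (8·3.703909 − 3.674895)/7 = 3.708054
Then eliminate the h^5 term (factor 2^5 = 32):
  (32·3.708054 − 3.707832)/31 = 3.708061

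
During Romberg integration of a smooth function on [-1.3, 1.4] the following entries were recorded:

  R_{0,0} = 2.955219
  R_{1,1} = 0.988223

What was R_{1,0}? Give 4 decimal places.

From R_{1,1} = (4·R_{1,0} − R_{0,0})/3, solve for R_{1,0}:
4·R_{1,0} = 3·0.988223 + 2.955219 = 5.919888
R_{1,0} = 1.479972

1.4800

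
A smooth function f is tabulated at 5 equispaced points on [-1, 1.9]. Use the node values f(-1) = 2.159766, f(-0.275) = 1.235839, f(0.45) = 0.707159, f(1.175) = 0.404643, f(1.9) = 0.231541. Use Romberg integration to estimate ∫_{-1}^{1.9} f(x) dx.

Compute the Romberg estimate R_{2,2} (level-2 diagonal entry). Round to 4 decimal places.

2.5043

R_{0,0} (trapezoid, 1 panel, h=2.9000): 3.467395
R_{1,0} (trapezoid, 2 panels, h=1.4500): 2.759078
R_{2,0} (trapezoid, 4 panels, h=0.7250): 2.568889
R_{1,1} = 2.759078 + (2.759078 − 3.467395)/3 = 2.522972
R_{2,1} = 2.568889 + (2.568889 − 2.759078)/3 = 2.505493
R_{2,2} = 2.505493 + (2.505493 − 2.522972)/15 = 2.504328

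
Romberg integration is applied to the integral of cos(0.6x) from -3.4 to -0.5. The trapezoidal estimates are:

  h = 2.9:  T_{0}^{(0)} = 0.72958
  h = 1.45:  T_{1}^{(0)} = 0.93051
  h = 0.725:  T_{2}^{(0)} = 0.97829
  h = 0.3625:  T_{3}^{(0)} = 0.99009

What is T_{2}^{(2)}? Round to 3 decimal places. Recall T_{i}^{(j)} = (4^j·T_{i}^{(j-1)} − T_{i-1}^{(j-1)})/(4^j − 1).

Richardson extrapolation on the trapezoidal column (denominator 4−1=3):
T_{1}^{(1)} = 0.93051 + (0.93051 − 0.72958)/3 = 0.99749
T_{2}^{(1)} = (4·0.97829 − 0.93051) / 3 = 0.99422
T_{2}^{(2)} = (16·0.99422 − 0.99749) / 15 = 0.99400

0.994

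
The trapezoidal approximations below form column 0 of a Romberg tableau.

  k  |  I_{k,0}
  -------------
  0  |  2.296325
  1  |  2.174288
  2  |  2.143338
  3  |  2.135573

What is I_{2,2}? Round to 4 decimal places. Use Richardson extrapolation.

2.1330

Richardson extrapolation on the trapezoidal column (denominator 4−1=3):
I_{1,1} = (4·2.174288 − 2.296325) / 3 = 2.133609
I_{2,1} = 2.143338 + (2.143338 − 2.174288)/3 = 2.133021
I_{2,2} = 2.133021 + (2.133021 − 2.133609)/15 = 2.132982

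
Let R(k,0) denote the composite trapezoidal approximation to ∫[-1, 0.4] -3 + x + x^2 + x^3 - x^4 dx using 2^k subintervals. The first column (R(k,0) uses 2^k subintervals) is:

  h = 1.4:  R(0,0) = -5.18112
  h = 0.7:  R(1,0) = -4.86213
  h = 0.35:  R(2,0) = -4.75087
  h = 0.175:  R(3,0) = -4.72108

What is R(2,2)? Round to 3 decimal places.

R(1,1) = (4·(-4.86213) − (-5.18112)) / 3 = -4.75580
R(2,1) = (4·(-4.75087) − (-4.86213)) / 3 = -4.71378
R(2,2) = (16·(-4.71378) − (-4.75580)) / 15 = -4.71098

-4.711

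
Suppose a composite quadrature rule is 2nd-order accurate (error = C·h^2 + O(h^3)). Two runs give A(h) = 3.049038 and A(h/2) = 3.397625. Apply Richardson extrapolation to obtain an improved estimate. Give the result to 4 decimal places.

3.5138

The leading error scales as h^2; refining by a factor of 2 reduces it by 2^2 = 4.
Extrapolated value = (4·A(h/2) − A(h)) / (4 − 1)
= (4·3.397625 − 3.049038) / 3
= 10.541462 / 3 = 3.513821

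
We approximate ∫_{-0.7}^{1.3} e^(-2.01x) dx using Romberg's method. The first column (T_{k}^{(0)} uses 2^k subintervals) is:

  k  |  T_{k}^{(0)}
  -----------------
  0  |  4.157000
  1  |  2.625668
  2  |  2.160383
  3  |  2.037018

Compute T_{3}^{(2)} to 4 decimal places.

T_{2}^{(1)} = 2.160383 + (2.160383 − 2.625668)/3 = 2.005288
T_{3}^{(1)} = (4·2.037018 − 2.160383) / 3 = 1.995896
T_{3}^{(2)} = (16·1.995896 − 2.005288) / 15 = 1.995270

1.9953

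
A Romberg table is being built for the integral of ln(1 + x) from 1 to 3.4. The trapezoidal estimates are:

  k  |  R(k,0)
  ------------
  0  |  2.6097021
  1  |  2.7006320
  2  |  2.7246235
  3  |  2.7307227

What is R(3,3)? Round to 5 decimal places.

R(1,1) = (4·2.7006320 − 2.6097021) / 3 = 2.7309420
R(2,1) = (4·2.7246235 − 2.7006320) / 3 = 2.7326207
R(3,1) = 2.7307227 + (2.7307227 − 2.7246235)/3 = 2.7327558
R(2,2) = 2.7326207 + (2.7326207 − 2.7309420)/15 = 2.7327326
R(3,2) = (16·2.7327558 − 2.7326207) / 15 = 2.7327648
R(3,3) = (64·2.7327648 − 2.7327326) / 63 = 2.7327653
(Column j=1 coincides with Simpson's rule on the same nodes.)

2.73277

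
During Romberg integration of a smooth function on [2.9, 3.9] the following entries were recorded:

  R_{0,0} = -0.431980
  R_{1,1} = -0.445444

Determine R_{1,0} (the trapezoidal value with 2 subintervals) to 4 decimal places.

From R_{1,1} = (4·R_{1,0} − R_{0,0})/3, solve for R_{1,0}:
4·R_{1,0} = 3·(-0.445444) + (-0.431980) = -1.768312
R_{1,0} = -0.442078

-0.4421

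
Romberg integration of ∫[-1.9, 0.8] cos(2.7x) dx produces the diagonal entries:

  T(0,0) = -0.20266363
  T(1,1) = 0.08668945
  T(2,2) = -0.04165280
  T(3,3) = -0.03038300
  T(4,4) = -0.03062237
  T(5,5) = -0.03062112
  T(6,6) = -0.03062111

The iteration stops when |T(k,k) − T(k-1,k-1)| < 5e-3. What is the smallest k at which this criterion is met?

k = 4

|T(1,1) − T(0,0)| = 0.28935308 ≥ 5e-3
|T(2,2) − T(1,1)| = 0.12834225 ≥ 5e-3
|T(3,3) − T(2,2)| = 0.01126980 ≥ 5e-3
|T(4,4) − T(3,3)| = 0.00023937 < 5e-3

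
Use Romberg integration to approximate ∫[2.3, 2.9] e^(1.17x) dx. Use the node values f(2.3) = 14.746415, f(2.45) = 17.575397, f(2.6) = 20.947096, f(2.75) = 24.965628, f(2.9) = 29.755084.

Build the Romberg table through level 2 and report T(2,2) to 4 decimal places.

12.8279

T(0,0) (trapezoid, 1 panel, h=0.6000): 13.350450
T(1,0) (trapezoid, 2 panels, h=0.3000): 12.959354
T(2,0) (trapezoid, 4 panels, h=0.1500): 12.860831
T(1,1) = 12.959354 + (12.959354 − 13.350450)/3 = 12.828989
T(2,1) = 12.860831 + (12.860831 − 12.959354)/3 = 12.827990
T(2,2) = 12.827990 + (12.827990 − 12.828989)/15 = 12.827923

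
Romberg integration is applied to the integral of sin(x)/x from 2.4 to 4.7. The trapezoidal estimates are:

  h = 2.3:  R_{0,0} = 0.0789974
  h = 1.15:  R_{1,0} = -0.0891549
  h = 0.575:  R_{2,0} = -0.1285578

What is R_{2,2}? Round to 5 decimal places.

R_{1,1} = (4·(-0.0891549) − 0.0789974) / 3 = -0.1452057
R_{2,1} = (4·(-0.1285578) − (-0.0891549)) / 3 = -0.1416921
R_{2,2} = -0.1416921 + (-0.1416921 − (-0.1452057))/15 = -0.1414579

-0.14146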